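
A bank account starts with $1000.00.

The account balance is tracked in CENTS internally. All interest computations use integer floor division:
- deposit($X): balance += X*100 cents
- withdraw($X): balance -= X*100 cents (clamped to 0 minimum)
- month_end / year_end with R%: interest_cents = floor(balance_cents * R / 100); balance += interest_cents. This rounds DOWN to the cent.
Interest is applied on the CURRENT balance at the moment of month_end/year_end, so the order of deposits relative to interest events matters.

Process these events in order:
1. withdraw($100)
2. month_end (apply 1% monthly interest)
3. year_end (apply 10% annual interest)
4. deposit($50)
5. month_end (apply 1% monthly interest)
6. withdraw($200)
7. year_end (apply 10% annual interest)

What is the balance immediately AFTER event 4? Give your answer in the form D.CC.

Answer: 1049.90

Derivation:
After 1 (withdraw($100)): balance=$900.00 total_interest=$0.00
After 2 (month_end (apply 1% monthly interest)): balance=$909.00 total_interest=$9.00
After 3 (year_end (apply 10% annual interest)): balance=$999.90 total_interest=$99.90
After 4 (deposit($50)): balance=$1049.90 total_interest=$99.90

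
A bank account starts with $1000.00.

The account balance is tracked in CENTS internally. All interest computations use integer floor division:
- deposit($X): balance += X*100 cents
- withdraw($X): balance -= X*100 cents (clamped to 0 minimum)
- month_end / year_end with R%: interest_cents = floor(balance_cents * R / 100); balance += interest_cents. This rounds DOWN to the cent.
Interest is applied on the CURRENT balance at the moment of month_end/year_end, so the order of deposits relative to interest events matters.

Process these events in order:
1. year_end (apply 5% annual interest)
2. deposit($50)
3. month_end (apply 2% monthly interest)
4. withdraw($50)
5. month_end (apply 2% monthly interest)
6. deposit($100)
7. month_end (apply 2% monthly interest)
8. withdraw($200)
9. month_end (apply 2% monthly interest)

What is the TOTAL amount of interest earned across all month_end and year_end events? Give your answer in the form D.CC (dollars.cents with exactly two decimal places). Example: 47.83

After 1 (year_end (apply 5% annual interest)): balance=$1050.00 total_interest=$50.00
After 2 (deposit($50)): balance=$1100.00 total_interest=$50.00
After 3 (month_end (apply 2% monthly interest)): balance=$1122.00 total_interest=$72.00
After 4 (withdraw($50)): balance=$1072.00 total_interest=$72.00
After 5 (month_end (apply 2% monthly interest)): balance=$1093.44 total_interest=$93.44
After 6 (deposit($100)): balance=$1193.44 total_interest=$93.44
After 7 (month_end (apply 2% monthly interest)): balance=$1217.30 total_interest=$117.30
After 8 (withdraw($200)): balance=$1017.30 total_interest=$117.30
After 9 (month_end (apply 2% monthly interest)): balance=$1037.64 total_interest=$137.64

Answer: 137.64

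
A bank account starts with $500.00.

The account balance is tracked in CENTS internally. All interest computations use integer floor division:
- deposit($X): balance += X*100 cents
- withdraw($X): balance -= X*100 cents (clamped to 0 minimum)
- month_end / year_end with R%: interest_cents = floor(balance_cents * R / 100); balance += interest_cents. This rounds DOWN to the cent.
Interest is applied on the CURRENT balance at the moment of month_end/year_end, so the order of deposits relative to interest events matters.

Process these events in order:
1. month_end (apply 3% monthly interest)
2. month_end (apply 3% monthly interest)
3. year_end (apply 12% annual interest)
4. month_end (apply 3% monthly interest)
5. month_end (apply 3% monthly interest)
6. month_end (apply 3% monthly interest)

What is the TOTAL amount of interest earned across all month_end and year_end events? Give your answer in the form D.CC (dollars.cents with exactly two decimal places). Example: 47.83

After 1 (month_end (apply 3% monthly interest)): balance=$515.00 total_interest=$15.00
After 2 (month_end (apply 3% monthly interest)): balance=$530.45 total_interest=$30.45
After 3 (year_end (apply 12% annual interest)): balance=$594.10 total_interest=$94.10
After 4 (month_end (apply 3% monthly interest)): balance=$611.92 total_interest=$111.92
After 5 (month_end (apply 3% monthly interest)): balance=$630.27 total_interest=$130.27
After 6 (month_end (apply 3% monthly interest)): balance=$649.17 total_interest=$149.17

Answer: 149.17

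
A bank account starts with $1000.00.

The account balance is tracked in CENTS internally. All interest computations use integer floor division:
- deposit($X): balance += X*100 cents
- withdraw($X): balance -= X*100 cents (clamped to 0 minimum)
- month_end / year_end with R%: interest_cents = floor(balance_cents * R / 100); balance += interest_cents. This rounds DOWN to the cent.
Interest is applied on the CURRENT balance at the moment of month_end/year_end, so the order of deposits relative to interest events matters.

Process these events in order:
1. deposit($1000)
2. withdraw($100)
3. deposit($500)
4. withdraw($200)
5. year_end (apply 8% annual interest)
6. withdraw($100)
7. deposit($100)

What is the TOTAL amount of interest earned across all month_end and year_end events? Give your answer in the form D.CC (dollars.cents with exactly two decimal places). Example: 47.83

Answer: 176.00

Derivation:
After 1 (deposit($1000)): balance=$2000.00 total_interest=$0.00
After 2 (withdraw($100)): balance=$1900.00 total_interest=$0.00
After 3 (deposit($500)): balance=$2400.00 total_interest=$0.00
After 4 (withdraw($200)): balance=$2200.00 total_interest=$0.00
After 5 (year_end (apply 8% annual interest)): balance=$2376.00 total_interest=$176.00
After 6 (withdraw($100)): balance=$2276.00 total_interest=$176.00
After 7 (deposit($100)): balance=$2376.00 total_interest=$176.00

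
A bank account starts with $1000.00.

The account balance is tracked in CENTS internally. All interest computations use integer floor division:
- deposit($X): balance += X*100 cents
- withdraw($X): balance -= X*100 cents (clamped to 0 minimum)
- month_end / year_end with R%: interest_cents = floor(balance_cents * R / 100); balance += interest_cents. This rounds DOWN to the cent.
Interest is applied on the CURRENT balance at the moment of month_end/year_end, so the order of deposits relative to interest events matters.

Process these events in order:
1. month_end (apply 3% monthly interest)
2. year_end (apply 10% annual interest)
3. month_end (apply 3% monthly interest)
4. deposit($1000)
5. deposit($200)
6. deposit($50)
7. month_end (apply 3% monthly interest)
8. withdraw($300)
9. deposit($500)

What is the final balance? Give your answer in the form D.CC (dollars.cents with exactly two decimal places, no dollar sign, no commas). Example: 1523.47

After 1 (month_end (apply 3% monthly interest)): balance=$1030.00 total_interest=$30.00
After 2 (year_end (apply 10% annual interest)): balance=$1133.00 total_interest=$133.00
After 3 (month_end (apply 3% monthly interest)): balance=$1166.99 total_interest=$166.99
After 4 (deposit($1000)): balance=$2166.99 total_interest=$166.99
After 5 (deposit($200)): balance=$2366.99 total_interest=$166.99
After 6 (deposit($50)): balance=$2416.99 total_interest=$166.99
After 7 (month_end (apply 3% monthly interest)): balance=$2489.49 total_interest=$239.49
After 8 (withdraw($300)): balance=$2189.49 total_interest=$239.49
After 9 (deposit($500)): balance=$2689.49 total_interest=$239.49

Answer: 2689.49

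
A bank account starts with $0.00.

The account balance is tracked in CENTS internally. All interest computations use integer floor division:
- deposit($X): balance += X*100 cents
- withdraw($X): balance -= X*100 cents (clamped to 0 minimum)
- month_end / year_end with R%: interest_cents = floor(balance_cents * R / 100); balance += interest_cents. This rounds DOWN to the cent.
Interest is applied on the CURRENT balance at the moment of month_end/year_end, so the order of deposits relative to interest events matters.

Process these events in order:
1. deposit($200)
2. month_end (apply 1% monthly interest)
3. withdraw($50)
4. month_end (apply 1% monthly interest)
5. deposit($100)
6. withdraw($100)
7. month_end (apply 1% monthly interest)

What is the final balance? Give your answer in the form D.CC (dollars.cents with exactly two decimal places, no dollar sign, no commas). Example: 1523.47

After 1 (deposit($200)): balance=$200.00 total_interest=$0.00
After 2 (month_end (apply 1% monthly interest)): balance=$202.00 total_interest=$2.00
After 3 (withdraw($50)): balance=$152.00 total_interest=$2.00
After 4 (month_end (apply 1% monthly interest)): balance=$153.52 total_interest=$3.52
After 5 (deposit($100)): balance=$253.52 total_interest=$3.52
After 6 (withdraw($100)): balance=$153.52 total_interest=$3.52
After 7 (month_end (apply 1% monthly interest)): balance=$155.05 total_interest=$5.05

Answer: 155.05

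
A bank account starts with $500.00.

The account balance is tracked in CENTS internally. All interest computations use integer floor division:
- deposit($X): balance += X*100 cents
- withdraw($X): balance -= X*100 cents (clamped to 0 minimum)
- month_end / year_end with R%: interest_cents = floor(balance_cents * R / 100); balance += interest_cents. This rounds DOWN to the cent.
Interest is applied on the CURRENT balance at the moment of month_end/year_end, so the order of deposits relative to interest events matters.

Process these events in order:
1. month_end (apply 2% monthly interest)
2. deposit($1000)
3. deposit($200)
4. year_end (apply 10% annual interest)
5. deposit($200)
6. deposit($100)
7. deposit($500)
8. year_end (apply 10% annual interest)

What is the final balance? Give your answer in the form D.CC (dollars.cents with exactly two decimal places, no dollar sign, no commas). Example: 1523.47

After 1 (month_end (apply 2% monthly interest)): balance=$510.00 total_interest=$10.00
After 2 (deposit($1000)): balance=$1510.00 total_interest=$10.00
After 3 (deposit($200)): balance=$1710.00 total_interest=$10.00
After 4 (year_end (apply 10% annual interest)): balance=$1881.00 total_interest=$181.00
After 5 (deposit($200)): balance=$2081.00 total_interest=$181.00
After 6 (deposit($100)): balance=$2181.00 total_interest=$181.00
After 7 (deposit($500)): balance=$2681.00 total_interest=$181.00
After 8 (year_end (apply 10% annual interest)): balance=$2949.10 total_interest=$449.10

Answer: 2949.10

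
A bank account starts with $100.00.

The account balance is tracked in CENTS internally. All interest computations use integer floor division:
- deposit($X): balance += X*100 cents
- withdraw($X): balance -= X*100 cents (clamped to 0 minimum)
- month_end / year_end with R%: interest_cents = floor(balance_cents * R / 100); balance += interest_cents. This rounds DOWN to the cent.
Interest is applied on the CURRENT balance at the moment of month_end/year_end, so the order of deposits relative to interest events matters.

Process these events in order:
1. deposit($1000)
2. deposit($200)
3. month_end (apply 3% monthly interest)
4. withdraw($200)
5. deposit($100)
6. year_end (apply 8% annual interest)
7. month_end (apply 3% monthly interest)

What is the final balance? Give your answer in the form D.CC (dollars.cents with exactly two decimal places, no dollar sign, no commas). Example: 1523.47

After 1 (deposit($1000)): balance=$1100.00 total_interest=$0.00
After 2 (deposit($200)): balance=$1300.00 total_interest=$0.00
After 3 (month_end (apply 3% monthly interest)): balance=$1339.00 total_interest=$39.00
After 4 (withdraw($200)): balance=$1139.00 total_interest=$39.00
After 5 (deposit($100)): balance=$1239.00 total_interest=$39.00
After 6 (year_end (apply 8% annual interest)): balance=$1338.12 total_interest=$138.12
After 7 (month_end (apply 3% monthly interest)): balance=$1378.26 total_interest=$178.26

Answer: 1378.26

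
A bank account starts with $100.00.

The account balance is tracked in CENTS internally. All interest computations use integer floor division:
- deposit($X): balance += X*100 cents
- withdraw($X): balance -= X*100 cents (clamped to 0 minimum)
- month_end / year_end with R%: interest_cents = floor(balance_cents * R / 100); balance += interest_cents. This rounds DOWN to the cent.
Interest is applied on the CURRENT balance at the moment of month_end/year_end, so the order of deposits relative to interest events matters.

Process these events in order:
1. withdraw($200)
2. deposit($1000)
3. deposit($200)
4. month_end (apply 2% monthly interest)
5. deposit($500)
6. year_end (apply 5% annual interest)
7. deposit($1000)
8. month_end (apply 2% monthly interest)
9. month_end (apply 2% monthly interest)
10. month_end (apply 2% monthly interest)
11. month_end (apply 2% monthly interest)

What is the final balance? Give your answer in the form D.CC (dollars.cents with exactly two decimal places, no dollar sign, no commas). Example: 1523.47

Answer: 3041.83

Derivation:
After 1 (withdraw($200)): balance=$0.00 total_interest=$0.00
After 2 (deposit($1000)): balance=$1000.00 total_interest=$0.00
After 3 (deposit($200)): balance=$1200.00 total_interest=$0.00
After 4 (month_end (apply 2% monthly interest)): balance=$1224.00 total_interest=$24.00
After 5 (deposit($500)): balance=$1724.00 total_interest=$24.00
After 6 (year_end (apply 5% annual interest)): balance=$1810.20 total_interest=$110.20
After 7 (deposit($1000)): balance=$2810.20 total_interest=$110.20
After 8 (month_end (apply 2% monthly interest)): balance=$2866.40 total_interest=$166.40
After 9 (month_end (apply 2% monthly interest)): balance=$2923.72 total_interest=$223.72
After 10 (month_end (apply 2% monthly interest)): balance=$2982.19 total_interest=$282.19
After 11 (month_end (apply 2% monthly interest)): balance=$3041.83 total_interest=$341.83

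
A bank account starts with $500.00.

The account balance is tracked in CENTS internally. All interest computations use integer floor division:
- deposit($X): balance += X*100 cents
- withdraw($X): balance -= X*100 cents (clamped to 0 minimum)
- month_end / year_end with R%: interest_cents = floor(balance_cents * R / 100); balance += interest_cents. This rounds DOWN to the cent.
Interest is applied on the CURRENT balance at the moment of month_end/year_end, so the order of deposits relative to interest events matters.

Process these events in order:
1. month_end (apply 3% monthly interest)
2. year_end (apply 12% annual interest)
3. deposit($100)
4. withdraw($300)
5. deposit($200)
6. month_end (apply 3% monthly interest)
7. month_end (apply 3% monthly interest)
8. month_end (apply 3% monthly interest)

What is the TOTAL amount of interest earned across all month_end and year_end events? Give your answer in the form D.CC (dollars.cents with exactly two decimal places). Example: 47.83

After 1 (month_end (apply 3% monthly interest)): balance=$515.00 total_interest=$15.00
After 2 (year_end (apply 12% annual interest)): balance=$576.80 total_interest=$76.80
After 3 (deposit($100)): balance=$676.80 total_interest=$76.80
After 4 (withdraw($300)): balance=$376.80 total_interest=$76.80
After 5 (deposit($200)): balance=$576.80 total_interest=$76.80
After 6 (month_end (apply 3% monthly interest)): balance=$594.10 total_interest=$94.10
After 7 (month_end (apply 3% monthly interest)): balance=$611.92 total_interest=$111.92
After 8 (month_end (apply 3% monthly interest)): balance=$630.27 total_interest=$130.27

Answer: 130.27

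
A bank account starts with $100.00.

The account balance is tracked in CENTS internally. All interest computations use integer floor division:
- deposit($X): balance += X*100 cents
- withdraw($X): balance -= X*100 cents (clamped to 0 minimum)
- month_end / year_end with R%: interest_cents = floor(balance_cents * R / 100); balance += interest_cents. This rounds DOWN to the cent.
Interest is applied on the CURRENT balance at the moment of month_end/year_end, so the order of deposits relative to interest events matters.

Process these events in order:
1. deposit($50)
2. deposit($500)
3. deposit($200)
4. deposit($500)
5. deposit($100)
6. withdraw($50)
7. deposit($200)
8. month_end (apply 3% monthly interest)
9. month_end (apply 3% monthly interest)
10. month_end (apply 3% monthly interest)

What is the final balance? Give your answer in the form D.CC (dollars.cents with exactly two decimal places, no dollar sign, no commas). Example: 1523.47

After 1 (deposit($50)): balance=$150.00 total_interest=$0.00
After 2 (deposit($500)): balance=$650.00 total_interest=$0.00
After 3 (deposit($200)): balance=$850.00 total_interest=$0.00
After 4 (deposit($500)): balance=$1350.00 total_interest=$0.00
After 5 (deposit($100)): balance=$1450.00 total_interest=$0.00
After 6 (withdraw($50)): balance=$1400.00 total_interest=$0.00
After 7 (deposit($200)): balance=$1600.00 total_interest=$0.00
After 8 (month_end (apply 3% monthly interest)): balance=$1648.00 total_interest=$48.00
After 9 (month_end (apply 3% monthly interest)): balance=$1697.44 total_interest=$97.44
After 10 (month_end (apply 3% monthly interest)): balance=$1748.36 total_interest=$148.36

Answer: 1748.36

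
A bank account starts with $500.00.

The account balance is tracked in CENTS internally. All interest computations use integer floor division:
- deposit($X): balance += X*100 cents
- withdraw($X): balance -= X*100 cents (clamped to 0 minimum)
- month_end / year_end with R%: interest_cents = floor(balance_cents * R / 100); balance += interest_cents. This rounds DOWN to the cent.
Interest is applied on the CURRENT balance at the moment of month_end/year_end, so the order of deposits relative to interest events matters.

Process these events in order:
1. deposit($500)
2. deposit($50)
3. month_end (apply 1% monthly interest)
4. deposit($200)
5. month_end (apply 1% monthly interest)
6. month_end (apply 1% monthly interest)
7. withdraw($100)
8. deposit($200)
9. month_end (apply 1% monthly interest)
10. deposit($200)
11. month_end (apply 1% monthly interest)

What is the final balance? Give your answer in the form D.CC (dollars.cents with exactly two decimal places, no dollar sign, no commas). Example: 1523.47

After 1 (deposit($500)): balance=$1000.00 total_interest=$0.00
After 2 (deposit($50)): balance=$1050.00 total_interest=$0.00
After 3 (month_end (apply 1% monthly interest)): balance=$1060.50 total_interest=$10.50
After 4 (deposit($200)): balance=$1260.50 total_interest=$10.50
After 5 (month_end (apply 1% monthly interest)): balance=$1273.10 total_interest=$23.10
After 6 (month_end (apply 1% monthly interest)): balance=$1285.83 total_interest=$35.83
After 7 (withdraw($100)): balance=$1185.83 total_interest=$35.83
After 8 (deposit($200)): balance=$1385.83 total_interest=$35.83
After 9 (month_end (apply 1% monthly interest)): balance=$1399.68 total_interest=$49.68
After 10 (deposit($200)): balance=$1599.68 total_interest=$49.68
After 11 (month_end (apply 1% monthly interest)): balance=$1615.67 total_interest=$65.67

Answer: 1615.67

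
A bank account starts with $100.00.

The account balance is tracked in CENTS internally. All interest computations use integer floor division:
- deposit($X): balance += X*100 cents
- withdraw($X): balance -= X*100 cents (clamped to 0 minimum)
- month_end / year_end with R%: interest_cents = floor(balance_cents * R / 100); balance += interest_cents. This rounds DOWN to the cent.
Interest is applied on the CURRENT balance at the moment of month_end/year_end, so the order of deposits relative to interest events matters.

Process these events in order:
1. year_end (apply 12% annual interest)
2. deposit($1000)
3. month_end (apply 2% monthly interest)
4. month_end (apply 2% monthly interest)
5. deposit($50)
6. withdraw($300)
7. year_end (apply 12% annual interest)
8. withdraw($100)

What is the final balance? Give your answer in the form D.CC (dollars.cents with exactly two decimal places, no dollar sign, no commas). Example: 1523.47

Answer: 915.75

Derivation:
After 1 (year_end (apply 12% annual interest)): balance=$112.00 total_interest=$12.00
After 2 (deposit($1000)): balance=$1112.00 total_interest=$12.00
After 3 (month_end (apply 2% monthly interest)): balance=$1134.24 total_interest=$34.24
After 4 (month_end (apply 2% monthly interest)): balance=$1156.92 total_interest=$56.92
After 5 (deposit($50)): balance=$1206.92 total_interest=$56.92
After 6 (withdraw($300)): balance=$906.92 total_interest=$56.92
After 7 (year_end (apply 12% annual interest)): balance=$1015.75 total_interest=$165.75
After 8 (withdraw($100)): balance=$915.75 total_interest=$165.75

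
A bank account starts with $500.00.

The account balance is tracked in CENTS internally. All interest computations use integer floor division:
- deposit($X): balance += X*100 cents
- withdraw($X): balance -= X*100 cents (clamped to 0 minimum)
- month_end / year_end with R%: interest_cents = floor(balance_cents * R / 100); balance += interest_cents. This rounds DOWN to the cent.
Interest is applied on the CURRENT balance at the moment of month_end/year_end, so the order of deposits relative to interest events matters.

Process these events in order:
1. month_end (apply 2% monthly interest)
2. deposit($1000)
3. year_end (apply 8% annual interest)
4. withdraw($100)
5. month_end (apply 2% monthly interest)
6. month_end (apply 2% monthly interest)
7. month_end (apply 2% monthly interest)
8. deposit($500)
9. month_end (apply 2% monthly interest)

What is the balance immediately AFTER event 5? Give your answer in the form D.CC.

Answer: 1561.41

Derivation:
After 1 (month_end (apply 2% monthly interest)): balance=$510.00 total_interest=$10.00
After 2 (deposit($1000)): balance=$1510.00 total_interest=$10.00
After 3 (year_end (apply 8% annual interest)): balance=$1630.80 total_interest=$130.80
After 4 (withdraw($100)): balance=$1530.80 total_interest=$130.80
After 5 (month_end (apply 2% monthly interest)): balance=$1561.41 total_interest=$161.41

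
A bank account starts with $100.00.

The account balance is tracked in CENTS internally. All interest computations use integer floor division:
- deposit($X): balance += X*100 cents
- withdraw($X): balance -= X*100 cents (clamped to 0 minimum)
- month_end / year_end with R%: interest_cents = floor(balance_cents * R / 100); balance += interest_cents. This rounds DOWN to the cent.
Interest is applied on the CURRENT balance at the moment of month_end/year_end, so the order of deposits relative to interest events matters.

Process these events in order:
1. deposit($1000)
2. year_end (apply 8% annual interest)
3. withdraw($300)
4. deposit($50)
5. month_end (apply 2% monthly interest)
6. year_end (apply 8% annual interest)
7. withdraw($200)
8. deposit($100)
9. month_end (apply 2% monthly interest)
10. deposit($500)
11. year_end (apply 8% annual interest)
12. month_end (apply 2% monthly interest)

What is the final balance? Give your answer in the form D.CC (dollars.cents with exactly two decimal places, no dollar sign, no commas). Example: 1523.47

After 1 (deposit($1000)): balance=$1100.00 total_interest=$0.00
After 2 (year_end (apply 8% annual interest)): balance=$1188.00 total_interest=$88.00
After 3 (withdraw($300)): balance=$888.00 total_interest=$88.00
After 4 (deposit($50)): balance=$938.00 total_interest=$88.00
After 5 (month_end (apply 2% monthly interest)): balance=$956.76 total_interest=$106.76
After 6 (year_end (apply 8% annual interest)): balance=$1033.30 total_interest=$183.30
After 7 (withdraw($200)): balance=$833.30 total_interest=$183.30
After 8 (deposit($100)): balance=$933.30 total_interest=$183.30
After 9 (month_end (apply 2% monthly interest)): balance=$951.96 total_interest=$201.96
After 10 (deposit($500)): balance=$1451.96 total_interest=$201.96
After 11 (year_end (apply 8% annual interest)): balance=$1568.11 total_interest=$318.11
After 12 (month_end (apply 2% monthly interest)): balance=$1599.47 total_interest=$349.47

Answer: 1599.47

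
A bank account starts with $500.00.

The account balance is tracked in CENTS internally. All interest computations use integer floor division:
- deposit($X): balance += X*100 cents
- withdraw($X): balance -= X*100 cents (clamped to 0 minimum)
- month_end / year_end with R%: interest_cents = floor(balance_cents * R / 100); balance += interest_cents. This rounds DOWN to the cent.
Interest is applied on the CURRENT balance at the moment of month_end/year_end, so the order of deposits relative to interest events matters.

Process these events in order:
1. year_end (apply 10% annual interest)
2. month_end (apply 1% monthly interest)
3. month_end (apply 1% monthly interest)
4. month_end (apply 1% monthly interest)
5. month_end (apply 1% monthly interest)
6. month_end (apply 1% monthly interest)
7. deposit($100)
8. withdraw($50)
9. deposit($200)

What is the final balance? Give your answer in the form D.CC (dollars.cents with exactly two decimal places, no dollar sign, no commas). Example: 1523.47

After 1 (year_end (apply 10% annual interest)): balance=$550.00 total_interest=$50.00
After 2 (month_end (apply 1% monthly interest)): balance=$555.50 total_interest=$55.50
After 3 (month_end (apply 1% monthly interest)): balance=$561.05 total_interest=$61.05
After 4 (month_end (apply 1% monthly interest)): balance=$566.66 total_interest=$66.66
After 5 (month_end (apply 1% monthly interest)): balance=$572.32 total_interest=$72.32
After 6 (month_end (apply 1% monthly interest)): balance=$578.04 total_interest=$78.04
After 7 (deposit($100)): balance=$678.04 total_interest=$78.04
After 8 (withdraw($50)): balance=$628.04 total_interest=$78.04
After 9 (deposit($200)): balance=$828.04 total_interest=$78.04

Answer: 828.04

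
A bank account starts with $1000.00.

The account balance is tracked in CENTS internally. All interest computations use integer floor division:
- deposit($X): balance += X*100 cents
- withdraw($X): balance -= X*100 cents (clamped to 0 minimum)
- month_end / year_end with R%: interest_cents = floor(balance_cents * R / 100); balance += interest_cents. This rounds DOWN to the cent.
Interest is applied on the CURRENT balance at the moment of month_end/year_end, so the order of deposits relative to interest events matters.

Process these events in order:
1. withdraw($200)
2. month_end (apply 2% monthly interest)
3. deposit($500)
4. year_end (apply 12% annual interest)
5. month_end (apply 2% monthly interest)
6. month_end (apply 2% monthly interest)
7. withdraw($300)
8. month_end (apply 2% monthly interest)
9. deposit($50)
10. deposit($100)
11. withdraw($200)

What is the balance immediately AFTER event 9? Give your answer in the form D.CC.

After 1 (withdraw($200)): balance=$800.00 total_interest=$0.00
After 2 (month_end (apply 2% monthly interest)): balance=$816.00 total_interest=$16.00
After 3 (deposit($500)): balance=$1316.00 total_interest=$16.00
After 4 (year_end (apply 12% annual interest)): balance=$1473.92 total_interest=$173.92
After 5 (month_end (apply 2% monthly interest)): balance=$1503.39 total_interest=$203.39
After 6 (month_end (apply 2% monthly interest)): balance=$1533.45 total_interest=$233.45
After 7 (withdraw($300)): balance=$1233.45 total_interest=$233.45
After 8 (month_end (apply 2% monthly interest)): balance=$1258.11 total_interest=$258.11
After 9 (deposit($50)): balance=$1308.11 total_interest=$258.11

Answer: 1308.11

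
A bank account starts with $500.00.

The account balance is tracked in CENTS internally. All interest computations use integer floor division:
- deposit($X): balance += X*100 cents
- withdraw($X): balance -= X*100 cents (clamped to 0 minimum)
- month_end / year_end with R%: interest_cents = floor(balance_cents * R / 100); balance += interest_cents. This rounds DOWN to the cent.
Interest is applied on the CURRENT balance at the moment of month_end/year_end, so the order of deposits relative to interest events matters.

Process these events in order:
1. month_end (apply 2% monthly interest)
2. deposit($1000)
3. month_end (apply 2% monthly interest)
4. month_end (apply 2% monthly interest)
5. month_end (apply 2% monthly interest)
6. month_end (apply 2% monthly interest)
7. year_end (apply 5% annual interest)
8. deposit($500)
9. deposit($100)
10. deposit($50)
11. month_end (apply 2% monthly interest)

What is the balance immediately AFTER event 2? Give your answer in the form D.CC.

Answer: 1510.00

Derivation:
After 1 (month_end (apply 2% monthly interest)): balance=$510.00 total_interest=$10.00
After 2 (deposit($1000)): balance=$1510.00 total_interest=$10.00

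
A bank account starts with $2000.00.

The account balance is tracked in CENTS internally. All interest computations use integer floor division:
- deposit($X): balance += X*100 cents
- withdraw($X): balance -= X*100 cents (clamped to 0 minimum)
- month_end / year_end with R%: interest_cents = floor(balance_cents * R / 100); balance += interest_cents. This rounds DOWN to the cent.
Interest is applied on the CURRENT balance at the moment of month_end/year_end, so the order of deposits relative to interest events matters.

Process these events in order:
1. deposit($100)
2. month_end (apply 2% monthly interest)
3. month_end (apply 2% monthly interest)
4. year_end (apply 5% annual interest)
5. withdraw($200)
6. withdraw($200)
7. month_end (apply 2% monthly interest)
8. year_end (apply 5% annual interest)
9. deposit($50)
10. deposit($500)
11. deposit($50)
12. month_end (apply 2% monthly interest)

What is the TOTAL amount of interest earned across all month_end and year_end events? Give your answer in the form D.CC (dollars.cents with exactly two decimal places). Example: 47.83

After 1 (deposit($100)): balance=$2100.00 total_interest=$0.00
After 2 (month_end (apply 2% monthly interest)): balance=$2142.00 total_interest=$42.00
After 3 (month_end (apply 2% monthly interest)): balance=$2184.84 total_interest=$84.84
After 4 (year_end (apply 5% annual interest)): balance=$2294.08 total_interest=$194.08
After 5 (withdraw($200)): balance=$2094.08 total_interest=$194.08
After 6 (withdraw($200)): balance=$1894.08 total_interest=$194.08
After 7 (month_end (apply 2% monthly interest)): balance=$1931.96 total_interest=$231.96
After 8 (year_end (apply 5% annual interest)): balance=$2028.55 total_interest=$328.55
After 9 (deposit($50)): balance=$2078.55 total_interest=$328.55
After 10 (deposit($500)): balance=$2578.55 total_interest=$328.55
After 11 (deposit($50)): balance=$2628.55 total_interest=$328.55
After 12 (month_end (apply 2% monthly interest)): balance=$2681.12 total_interest=$381.12

Answer: 381.12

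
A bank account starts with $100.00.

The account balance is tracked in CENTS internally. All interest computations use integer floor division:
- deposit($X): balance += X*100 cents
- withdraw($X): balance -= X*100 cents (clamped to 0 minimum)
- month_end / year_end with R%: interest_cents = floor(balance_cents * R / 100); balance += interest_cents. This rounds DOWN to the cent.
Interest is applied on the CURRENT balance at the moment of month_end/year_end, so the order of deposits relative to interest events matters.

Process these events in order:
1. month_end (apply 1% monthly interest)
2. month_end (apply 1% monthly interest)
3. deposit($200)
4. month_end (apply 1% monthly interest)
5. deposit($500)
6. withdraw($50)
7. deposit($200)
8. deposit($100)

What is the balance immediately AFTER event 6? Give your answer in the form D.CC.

After 1 (month_end (apply 1% monthly interest)): balance=$101.00 total_interest=$1.00
After 2 (month_end (apply 1% monthly interest)): balance=$102.01 total_interest=$2.01
After 3 (deposit($200)): balance=$302.01 total_interest=$2.01
After 4 (month_end (apply 1% monthly interest)): balance=$305.03 total_interest=$5.03
After 5 (deposit($500)): balance=$805.03 total_interest=$5.03
After 6 (withdraw($50)): balance=$755.03 total_interest=$5.03

Answer: 755.03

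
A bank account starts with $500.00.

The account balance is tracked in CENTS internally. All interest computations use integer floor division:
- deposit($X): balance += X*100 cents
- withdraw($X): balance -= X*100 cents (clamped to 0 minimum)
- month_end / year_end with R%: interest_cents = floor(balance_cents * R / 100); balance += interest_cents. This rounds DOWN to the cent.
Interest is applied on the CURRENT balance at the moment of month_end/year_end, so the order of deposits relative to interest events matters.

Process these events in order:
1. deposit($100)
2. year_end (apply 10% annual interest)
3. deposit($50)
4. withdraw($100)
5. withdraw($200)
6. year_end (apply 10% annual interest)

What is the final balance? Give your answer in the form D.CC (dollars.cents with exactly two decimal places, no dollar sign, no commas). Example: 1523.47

Answer: 451.00

Derivation:
After 1 (deposit($100)): balance=$600.00 total_interest=$0.00
After 2 (year_end (apply 10% annual interest)): balance=$660.00 total_interest=$60.00
After 3 (deposit($50)): balance=$710.00 total_interest=$60.00
After 4 (withdraw($100)): balance=$610.00 total_interest=$60.00
After 5 (withdraw($200)): balance=$410.00 total_interest=$60.00
After 6 (year_end (apply 10% annual interest)): balance=$451.00 total_interest=$101.00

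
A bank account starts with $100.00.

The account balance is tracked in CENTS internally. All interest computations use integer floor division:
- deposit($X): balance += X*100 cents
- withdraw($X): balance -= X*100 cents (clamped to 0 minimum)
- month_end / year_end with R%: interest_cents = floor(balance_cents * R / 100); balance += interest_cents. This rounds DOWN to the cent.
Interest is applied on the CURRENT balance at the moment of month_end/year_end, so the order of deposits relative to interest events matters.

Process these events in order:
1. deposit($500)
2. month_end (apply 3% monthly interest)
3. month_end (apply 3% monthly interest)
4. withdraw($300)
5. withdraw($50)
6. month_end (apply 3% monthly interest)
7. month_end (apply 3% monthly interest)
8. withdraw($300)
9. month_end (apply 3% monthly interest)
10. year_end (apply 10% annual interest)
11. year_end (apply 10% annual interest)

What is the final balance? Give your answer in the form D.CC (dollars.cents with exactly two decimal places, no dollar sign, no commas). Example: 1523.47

Answer: 4.93

Derivation:
After 1 (deposit($500)): balance=$600.00 total_interest=$0.00
After 2 (month_end (apply 3% monthly interest)): balance=$618.00 total_interest=$18.00
After 3 (month_end (apply 3% monthly interest)): balance=$636.54 total_interest=$36.54
After 4 (withdraw($300)): balance=$336.54 total_interest=$36.54
After 5 (withdraw($50)): balance=$286.54 total_interest=$36.54
After 6 (month_end (apply 3% monthly interest)): balance=$295.13 total_interest=$45.13
After 7 (month_end (apply 3% monthly interest)): balance=$303.98 total_interest=$53.98
After 8 (withdraw($300)): balance=$3.98 total_interest=$53.98
After 9 (month_end (apply 3% monthly interest)): balance=$4.09 total_interest=$54.09
After 10 (year_end (apply 10% annual interest)): balance=$4.49 total_interest=$54.49
After 11 (year_end (apply 10% annual interest)): balance=$4.93 total_interest=$54.93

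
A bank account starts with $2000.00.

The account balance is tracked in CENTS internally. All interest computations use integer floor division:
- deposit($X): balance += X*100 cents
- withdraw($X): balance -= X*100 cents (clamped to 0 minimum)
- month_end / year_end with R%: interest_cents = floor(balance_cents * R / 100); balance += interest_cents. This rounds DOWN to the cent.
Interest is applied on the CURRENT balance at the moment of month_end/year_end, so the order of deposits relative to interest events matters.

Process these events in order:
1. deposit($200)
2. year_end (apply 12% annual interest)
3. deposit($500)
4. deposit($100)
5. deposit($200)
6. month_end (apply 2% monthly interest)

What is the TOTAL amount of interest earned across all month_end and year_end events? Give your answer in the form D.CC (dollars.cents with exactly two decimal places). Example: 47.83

After 1 (deposit($200)): balance=$2200.00 total_interest=$0.00
After 2 (year_end (apply 12% annual interest)): balance=$2464.00 total_interest=$264.00
After 3 (deposit($500)): balance=$2964.00 total_interest=$264.00
After 4 (deposit($100)): balance=$3064.00 total_interest=$264.00
After 5 (deposit($200)): balance=$3264.00 total_interest=$264.00
After 6 (month_end (apply 2% monthly interest)): balance=$3329.28 total_interest=$329.28

Answer: 329.28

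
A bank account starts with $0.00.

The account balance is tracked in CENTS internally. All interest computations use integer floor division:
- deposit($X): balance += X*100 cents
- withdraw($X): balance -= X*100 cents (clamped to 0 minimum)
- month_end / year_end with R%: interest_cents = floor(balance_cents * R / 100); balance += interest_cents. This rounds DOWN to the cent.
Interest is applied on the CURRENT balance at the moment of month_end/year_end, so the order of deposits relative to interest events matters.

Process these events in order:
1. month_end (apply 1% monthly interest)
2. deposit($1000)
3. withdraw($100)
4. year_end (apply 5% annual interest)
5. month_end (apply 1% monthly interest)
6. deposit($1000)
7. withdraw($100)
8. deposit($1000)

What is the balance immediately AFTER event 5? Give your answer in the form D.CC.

After 1 (month_end (apply 1% monthly interest)): balance=$0.00 total_interest=$0.00
After 2 (deposit($1000)): balance=$1000.00 total_interest=$0.00
After 3 (withdraw($100)): balance=$900.00 total_interest=$0.00
After 4 (year_end (apply 5% annual interest)): balance=$945.00 total_interest=$45.00
After 5 (month_end (apply 1% monthly interest)): balance=$954.45 total_interest=$54.45

Answer: 954.45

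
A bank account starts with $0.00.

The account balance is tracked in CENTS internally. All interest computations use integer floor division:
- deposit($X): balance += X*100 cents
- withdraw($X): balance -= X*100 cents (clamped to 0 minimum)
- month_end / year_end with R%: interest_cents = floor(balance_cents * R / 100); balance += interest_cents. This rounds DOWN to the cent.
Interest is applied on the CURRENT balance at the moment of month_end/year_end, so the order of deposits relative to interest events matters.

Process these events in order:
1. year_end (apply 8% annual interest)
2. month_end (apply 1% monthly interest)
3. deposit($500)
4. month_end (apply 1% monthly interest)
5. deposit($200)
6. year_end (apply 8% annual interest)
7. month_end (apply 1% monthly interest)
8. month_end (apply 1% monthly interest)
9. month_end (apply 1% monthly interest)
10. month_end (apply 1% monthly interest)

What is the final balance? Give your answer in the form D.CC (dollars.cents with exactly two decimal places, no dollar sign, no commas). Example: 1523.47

Answer: 792.30

Derivation:
After 1 (year_end (apply 8% annual interest)): balance=$0.00 total_interest=$0.00
After 2 (month_end (apply 1% monthly interest)): balance=$0.00 total_interest=$0.00
After 3 (deposit($500)): balance=$500.00 total_interest=$0.00
After 4 (month_end (apply 1% monthly interest)): balance=$505.00 total_interest=$5.00
After 5 (deposit($200)): balance=$705.00 total_interest=$5.00
After 6 (year_end (apply 8% annual interest)): balance=$761.40 total_interest=$61.40
After 7 (month_end (apply 1% monthly interest)): balance=$769.01 total_interest=$69.01
After 8 (month_end (apply 1% monthly interest)): balance=$776.70 total_interest=$76.70
After 9 (month_end (apply 1% monthly interest)): balance=$784.46 total_interest=$84.46
After 10 (month_end (apply 1% monthly interest)): balance=$792.30 total_interest=$92.30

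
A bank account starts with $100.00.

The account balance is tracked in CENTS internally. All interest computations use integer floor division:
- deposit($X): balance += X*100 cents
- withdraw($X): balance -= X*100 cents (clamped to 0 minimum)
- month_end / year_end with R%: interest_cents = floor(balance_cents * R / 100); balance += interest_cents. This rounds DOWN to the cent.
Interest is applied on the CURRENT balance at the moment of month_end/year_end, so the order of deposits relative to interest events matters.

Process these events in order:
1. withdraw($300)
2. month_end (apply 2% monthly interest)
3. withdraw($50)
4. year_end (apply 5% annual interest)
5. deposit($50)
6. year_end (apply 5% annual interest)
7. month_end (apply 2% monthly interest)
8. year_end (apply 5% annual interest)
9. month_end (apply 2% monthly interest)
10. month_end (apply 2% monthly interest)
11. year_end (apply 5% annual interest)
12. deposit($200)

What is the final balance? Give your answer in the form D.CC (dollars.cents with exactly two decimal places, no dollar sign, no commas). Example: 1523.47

Answer: 261.40

Derivation:
After 1 (withdraw($300)): balance=$0.00 total_interest=$0.00
After 2 (month_end (apply 2% monthly interest)): balance=$0.00 total_interest=$0.00
After 3 (withdraw($50)): balance=$0.00 total_interest=$0.00
After 4 (year_end (apply 5% annual interest)): balance=$0.00 total_interest=$0.00
After 5 (deposit($50)): balance=$50.00 total_interest=$0.00
After 6 (year_end (apply 5% annual interest)): balance=$52.50 total_interest=$2.50
After 7 (month_end (apply 2% monthly interest)): balance=$53.55 total_interest=$3.55
After 8 (year_end (apply 5% annual interest)): balance=$56.22 total_interest=$6.22
After 9 (month_end (apply 2% monthly interest)): balance=$57.34 total_interest=$7.34
After 10 (month_end (apply 2% monthly interest)): balance=$58.48 total_interest=$8.48
After 11 (year_end (apply 5% annual interest)): balance=$61.40 total_interest=$11.40
After 12 (deposit($200)): balance=$261.40 total_interest=$11.40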